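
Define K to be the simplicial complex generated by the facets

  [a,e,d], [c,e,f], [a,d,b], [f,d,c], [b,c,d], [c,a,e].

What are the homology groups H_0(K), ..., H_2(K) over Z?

H_0 = Z,  H_1 = Z,  H_2 = 0.

Take the total order a < b < c < d < e < f on the vertex set. Then K (dimension 2) consists of the simplices:

  0-simplices (6): a, b, c, d, e, f
  1-simplices (12): ab, ac, ad, ae, bc, bd, cd, ce, cf, de, df, ef
  2-simplices (6): abd, ace, ade, bcd, cdf, cef

Hence C_0 ≅ Z^6, C_1 ≅ Z^12, C_2 ≅ Z^6.

Boundary ∂_1: C_1 → C_0 sends each edge [p,q] (with p < q) to q − p.
The 6×12 boundary matrix has rank 5 and Smith normal form diag(1,1,1,1,1).

Boundary ∂_2: C_2 → C_1 maps a triangle to the signed sum of its edges. For instance
  ∂bcd = cd − bd + bc,
  ∂abd = bd − ad + ab.
This gives a 12×6 integer matrix of rank 6; reducing to Smith normal form yields diagonal entries (1,1,1,1,1,1).

Computing H_k = (kernel of ∂_k) / (image of ∂_{k+1}):

  H_0: rank C_0 − rank ∂_1 = 6 − 5 = 1, and the invariant factors of ∂_1 are all 1, so H_0 = Z.
  H_1: rank ker ∂_1 − rank ∂_2 = (12 − 5) − 6 = 1, and the invariant factors of ∂_2 are all 1, so H_1 = Z.
  H_2: rank ker ∂_2 − rank ∂_3 = (6 − 6) − 0 = 0, and there is no ∂_3, so H_2 = 0.

(K is a triangulation of the cylinder S^1 x I.)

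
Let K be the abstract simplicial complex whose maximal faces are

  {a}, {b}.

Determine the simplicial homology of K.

H_0 ≅ Z^2.

Order the vertices as a < b. Listing each simplex with vertices in this order, K has dimension 0 with simplices:

  0-simplices (2): a, b

so the chain groups are C_0 ≅ Z^2.

Computing H_k = (kernel of ∂_k) / (image of ∂_{k+1}):

  H_0: rank C_0 − rank ∂_1 = 2 − 0 = 2, and there is no ∂_1, so H_0 ≅ Z^2.

(K is a triangulation of a set of 2 points.)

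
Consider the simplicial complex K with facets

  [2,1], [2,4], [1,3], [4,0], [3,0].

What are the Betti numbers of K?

Order the vertices as 0 < 1 < 2 < 3 < 4. Listing each simplex with vertices in this order, K has dimension 1 with simplices:

  0-simplices (5): [0], [1], [2], [3], [4]
  1-simplices (5): [0,3], [0,4], [1,2], [1,3], [2,4]

Hence C_0 ≅ Z^5, C_1 ≅ Z^5.

Boundary ∂_1: C_1 → C_0 sends each edge [p,q] (with p < q) to q − p. For instance
  ∂[0,3] = [3] − [0].
The 5×5 boundary matrix has rank 4 and Smith normal form diag(1,1,1,1).

From H_k ≅ ker(∂_k) / im(∂_{k+1}) we obtain:

  H_0: rank C_0 − rank ∂_1 = 5 − 4 = 1, and the invariant factors of ∂_1 are all 1, so H_0 ≅ Z.
  H_1: rank ker ∂_1 − rank ∂_2 = (5 − 4) − 0 = 1, and there is no ∂_2, so H_1 ≅ Z.

As a check, the Euler characteristic is 5 − 5 = 0, which agrees with 1 − 1 = 0.

Hence the Betti numbers are b_0 = 1, b_1 = 1.

b_0 = 1, b_1 = 1.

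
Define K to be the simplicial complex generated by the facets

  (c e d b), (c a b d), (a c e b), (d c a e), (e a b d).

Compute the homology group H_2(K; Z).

We work with the vertex ordering a < b < c < d < e. The simplices of K, each written with vertices in increasing order, are:

  0-simplices (5): a, b, c, d, e
  1-simplices (10): ab, ac, ad, ae, bc, bd, be, cd, ce, de
  2-simplices (10): abc, abd, abe, acd, ace, ade, bcd, bce, bde, cde
  3-simplices (5): abcd, abce, abde, acde, bcde

so the chain groups are C_0 ≅ Z^5, C_1 ≅ Z^10, C_2 ≅ Z^10, C_3 ≅ Z^5.

Boundary ∂_1: C_1 → C_0 is given by ∂[p,q] = [q] − [p]. For instance
  ∂ad = d − a.
The resulting 5×10 matrix has rank 4, and its Smith normal form has invariant factors (1,1,1,1).

The boundary map ∂_2: C_2 → C_1 sends each 2-simplex [p,q,r] to [q,r] − [p,r] + [p,q]. For instance
  ∂cde = de − ce + cd,
  ∂abc = bc − ac + ab.
The 10×10 boundary matrix has rank 6 and Smith normal form diag(1,1,1,1,1,1).

Boundary ∂_3: C_3 → C_2 sends each 3-simplex σ to the alternating sum Σ_i (−1)^i (σ with its i-th vertex removed). For instance
  ∂bcde = cde − bde + bce − bcd,
  ∂abcd = bcd − acd + abd − abc.
The 10×5 boundary matrix has rank 4 and Smith normal form diag(1,1,1,1).

Reading off H_k = ker ∂_k / im ∂_{k+1}:

  H_2: rank ker ∂_2 − rank ∂_3 = (10 − 6) − 4 = 0, and the invariant factors of ∂_3 are all 1, so H_2 = 0.

H_2 ≅ 0.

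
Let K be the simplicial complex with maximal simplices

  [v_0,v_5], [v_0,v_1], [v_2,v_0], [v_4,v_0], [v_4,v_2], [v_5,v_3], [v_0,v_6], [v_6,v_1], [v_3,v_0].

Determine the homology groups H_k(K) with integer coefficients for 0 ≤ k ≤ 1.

We work with the vertex ordering v_0 < v_1 < v_2 < v_3 < v_4 < v_5 < v_6. The simplices of K, each written with vertices in increasing order, are:

  0-simplices (7): [v_0], [v_1], [v_2], [v_3], [v_4], [v_5], [v_6]
  1-simplices (9): [v_0,v_1], [v_0,v_2], [v_0,v_3], [v_0,v_4], [v_0,v_5], [v_0,v_6], [v_1,v_6], [v_2,v_4], [v_3,v_5]

Hence C_0 ≅ Z^7, C_1 ≅ Z^9.

The boundary map ∂_1: C_1 → C_0 maps an edge to its endpoints' difference, ∂[p,q] = q − p. For instance
  ∂[v_1,v_6] = [v_6] − [v_1].
As a 7×9 matrix over Z this has rank 6, with invariant factors (1,1,1,1,1,1).

Computing H_k = (kernel of ∂_k) / (image of ∂_{k+1}):

  H_0: rank C_0 − rank ∂_1 = 7 − 6 = 1, and the invariant factors of ∂_1 are all 1, so H_0 = Z.
  H_1: rank ker ∂_1 − rank ∂_2 = (9 − 6) − 0 = 3, and there is no ∂_2, so H_1 = Z^3.

As a check, the Euler characteristic is 7 − 9 = -2, which agrees with 1 − 3 = -2.

H_0 ≅ Z,  H_1 ≅ Z^3.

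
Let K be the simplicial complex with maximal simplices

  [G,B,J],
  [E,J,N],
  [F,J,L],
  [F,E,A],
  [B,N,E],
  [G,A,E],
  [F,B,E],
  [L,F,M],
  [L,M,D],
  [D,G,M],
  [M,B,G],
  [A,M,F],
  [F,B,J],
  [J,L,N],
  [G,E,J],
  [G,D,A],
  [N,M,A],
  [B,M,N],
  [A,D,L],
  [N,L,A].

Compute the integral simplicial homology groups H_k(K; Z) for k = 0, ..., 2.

H_0 ≅ Z,  H_1 ≅ Z ⊕ Z/2,  H_2 = 0.

We work with the vertex ordering A < B < D < E < F < G < J < L < M < N. The simplices of K, each written with vertices in increasing order, are:

  0-simplices (10): A, B, D, E, F, G, J, L, M, N
  1-simplices (30): AD, AE, AF, AG, AL, AM, AN, BE, BF, BG, BJ, BM, BN, DG, DL, DM, EF, EG, EJ, EN, FJ, FL, FM, GJ, GM, JL, JN, LM, LN, MN
  2-simplices (20): ADG, ADL, AEF, AEG, AFM, ALN, AMN, BEF, BEN, BFJ, BGJ, BGM, BMN, DGM, DLM, EGJ, EJN, FJL, FLM, JLN

so the chain groups are C_0 ≅ Z^10, C_1 ≅ Z^30, C_2 ≅ Z^20.

Boundary ∂_1: C_1 → C_0 sends each edge [p,q] (with p < q) to q − p. For instance
  ∂AM = M − A.
The 10×30 boundary matrix has rank 9 and Smith normal form diag(1,1,1,1,1,1,1,1,1).

Boundary ∂_2: C_2 → C_1 sends each 2-simplex [p,q,r] to [q,r] − [p,r] + [p,q]. For instance
  ∂JLN = LN − JN + JL,
  ∂ALN = LN − AN + AL.
The resulting 30×20 matrix has rank 20, and its Smith normal form has invariant factors (1,1,1,1,1,1,1,1,1,1,1,1,1,1,1,1,1,1,1,2).

Now H_k = ker ∂_k / im ∂_{k+1}, so:

  H_0: rank C_0 − rank ∂_1 = 10 − 9 = 1, and the invariant factors of ∂_1 are all 1, so H_0 ≅ Z.
  H_1: rank ker ∂_1 − rank ∂_2 = (30 − 9) − 20 = 1, and ∂_2 has invariant factor 2 > 1, so H_1 ≅ Z ⊕ Z/2.
  H_2: rank ker ∂_2 − rank ∂_3 = (20 − 20) − 0 = 0, and there is no ∂_3, so H_2 ≅ 0.

As a check, the Euler characteristic is 10 − 30 + 20 = 0, which agrees with 1 − 1 + 0 = 0.
(K is a triangulation of the Klein bottle.)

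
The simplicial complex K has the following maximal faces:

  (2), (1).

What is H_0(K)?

H_0 ≅ Z^2.

Take the total order 1 < 2 on the vertex set. Then K (dimension 0) consists of the simplices:

  0-simplices (2): [1], [2]

giving chain groups C_0 ≅ Z^2.

Computing H_k = (kernel of ∂_k) / (image of ∂_{k+1}):

  H_0: rank C_0 − rank ∂_1 = 2 − 0 = 2, and there is no ∂_1, so H_0 = Z^2.

(K is a triangulation of a set of 2 points.)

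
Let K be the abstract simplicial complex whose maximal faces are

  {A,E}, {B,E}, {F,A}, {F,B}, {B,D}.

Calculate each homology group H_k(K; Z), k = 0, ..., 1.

We work with the vertex ordering A < B < D < E < F. The simplices of K, each written with vertices in increasing order, are:

  0-simplices (5): A, B, D, E, F
  1-simplices (5): AE, AF, BD, BE, BF

giving chain groups C_0 ≅ Z^5, C_1 ≅ Z^5.

∂_1: C_1 → C_0 is given by ∂[p,q] = [q] − [p].
This gives a 5×5 integer matrix of rank 4; reducing to Smith normal form yields diagonal entries (1,1,1,1).

Computing H_k = (kernel of ∂_k) / (image of ∂_{k+1}):

  H_0: rank C_0 − rank ∂_1 = 5 − 4 = 1, and the invariant factors of ∂_1 are all 1, so H_0 ≅ Z.
  H_1: rank ker ∂_1 − rank ∂_2 = (5 − 4) − 0 = 1, and there is no ∂_2, so H_1 ≅ Z.

H_0 = Z,  H_1 = Z.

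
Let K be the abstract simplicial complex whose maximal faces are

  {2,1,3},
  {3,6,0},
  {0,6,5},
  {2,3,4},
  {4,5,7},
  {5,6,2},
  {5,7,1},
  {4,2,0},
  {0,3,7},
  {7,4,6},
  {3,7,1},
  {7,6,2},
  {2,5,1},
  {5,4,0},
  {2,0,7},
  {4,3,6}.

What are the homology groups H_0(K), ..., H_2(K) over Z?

Fix the vertex order 0 < 1 < 2 < 3 < 4 < 5 < 6 < 7 and write every simplex with vertices in increasing order. Then dim K = 2 and the simplices of K are:

  0-simplices (8): [0], [1], [2], [3], [4], [5], [6], [7]
  1-simplices (24): (24 of them)
  2-simplices (16): [0,2,4], [0,2,7], [0,3,6], [0,3,7], [0,4,5], [0,5,6], [1,2,3], [1,2,5], [1,3,7], [1,5,7], [2,3,4], [2,5,6], [2,6,7], [3,4,6], [4,5,7], [4,6,7]

so the chain groups are C_0 ≅ Z^8, C_1 ≅ Z^24, C_2 ≅ Z^16.

Boundary ∂_1: C_1 → C_0 maps an edge to its endpoints' difference, ∂[p,q] = q − p. For instance
  ∂[2,7] = [7] − [2].
The 8×24 boundary matrix has rank 7 and Smith normal form diag(1,1,1,1,1,1,1).

∂_2: C_2 → C_1 sends each 2-simplex [p,q,r] to [q,r] − [p,r] + [p,q]. For instance
  ∂[0,3,6] = [3,6] − [0,6] + [0,3],
  ∂[0,2,7] = [2,7] − [0,7] + [0,2].
This gives a 24×16 integer matrix of rank 15; reducing to Smith normal form yields diagonal entries (1,1,1,1,1,1,1,1,1,1,1,1,1,1,1).

Now H_k = ker ∂_k / im ∂_{k+1}, so:

  H_0: rank C_0 − rank ∂_1 = 8 − 7 = 1, and the invariant factors of ∂_1 are all 1, so H_0 ≅ Z.
  H_1: rank ker ∂_1 − rank ∂_2 = (24 − 7) − 15 = 2, and the invariant factors of ∂_2 are all 1, so H_1 ≅ Z^2.
  H_2: rank ker ∂_2 − rank ∂_3 = (16 − 15) − 0 = 1, and there is no ∂_3, so H_2 ≅ Z.

H_0 ≅ Z,  H_1 ≅ Z^2,  H_2 ≅ Z.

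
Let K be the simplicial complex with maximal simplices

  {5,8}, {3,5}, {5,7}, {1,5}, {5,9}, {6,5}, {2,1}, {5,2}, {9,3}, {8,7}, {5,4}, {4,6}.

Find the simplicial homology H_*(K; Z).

H_0 = Z,  H_1 = Z^4.

We work with the vertex ordering 1 < 2 < 3 < 4 < 5 < 6 < 7 < 8 < 9. The simplices of K, each written with vertices in increasing order, are:

  0-simplices (9): [1], [2], [3], [4], [5], [6], [7], [8], [9]
  1-simplices (12): [1,2], [1,5], [2,5], [3,5], [3,9], [4,5], [4,6], [5,6], [5,7], [5,8], [5,9], [7,8]

Hence C_0 ≅ Z^9, C_1 ≅ Z^12.

The boundary map ∂_1: C_1 → C_0 is given by ∂[p,q] = [q] − [p]. For instance
  ∂[5,7] = [7] − [5].
As a 9×12 matrix over Z this has rank 8, with invariant factors (1,1,1,1,1,1,1,1).

Computing H_k = (kernel of ∂_k) / (image of ∂_{k+1}):

  H_0: rank C_0 − rank ∂_1 = 9 − 8 = 1, and the invariant factors of ∂_1 are all 1, so H_0 ≅ Z.
  H_1: rank ker ∂_1 − rank ∂_2 = (12 − 8) − 0 = 4, and there is no ∂_2, so H_1 ≅ Z^4.

As a check, the Euler characteristic is 9 − 12 = -3, which agrees with 1 − 4 = -3.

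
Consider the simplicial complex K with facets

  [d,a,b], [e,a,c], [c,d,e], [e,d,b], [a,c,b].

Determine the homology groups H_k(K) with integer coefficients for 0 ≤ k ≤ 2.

H_0 ≅ Z,  H_1 ≅ Z,  H_2 = 0.

Order the vertices as a < b < c < d < e. Listing each simplex with vertices in this order, K has dimension 2 with simplices:

  0-simplices (5): a, b, c, d, e
  1-simplices (10): ab, ac, ad, ae, bc, bd, be, cd, ce, de
  2-simplices (5): abc, abd, ace, bde, cde

Hence C_0 ≅ Z^5, C_1 ≅ Z^10, C_2 ≅ Z^5.

∂_1: C_1 → C_0 sends each edge [p,q] (with p < q) to q − p.
As a 5×10 matrix over Z this has rank 4, with invariant factors (1,1,1,1).

Boundary ∂_2: C_2 → C_1 acts by ∂[p,q,r] = [q,r] − [p,r] + [p,q]. For instance
  ∂cde = de − ce + cd,
  ∂ace = ce − ae + ac.
As a 10×5 matrix over Z this has rank 5, with invariant factors (1,1,1,1,1).

Now H_k = ker ∂_k / im ∂_{k+1}, so:

  H_0: rank C_0 − rank ∂_1 = 5 − 4 = 1, and the invariant factors of ∂_1 are all 1, so H_0 ≅ Z.
  H_1: rank ker ∂_1 − rank ∂_2 = (10 − 4) − 5 = 1, and the invariant factors of ∂_2 are all 1, so H_1 ≅ Z.
  H_2: rank ker ∂_2 − rank ∂_3 = (5 − 5) − 0 = 0, and there is no ∂_3, so H_2 ≅ 0.

As a check, the Euler characteristic is 5 − 10 + 5 = 0, which agrees with 1 − 1 + 0 = 0.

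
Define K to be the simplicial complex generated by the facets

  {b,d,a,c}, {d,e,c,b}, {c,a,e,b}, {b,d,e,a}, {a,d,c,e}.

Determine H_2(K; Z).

H_2 = 0.

Order the vertices as a < b < c < d < e. Listing each simplex with vertices in this order, K has dimension 3 with simplices:

  0-simplices (5): a, b, c, d, e
  1-simplices (10): ab, ac, ad, ae, bc, bd, be, cd, ce, de
  2-simplices (10): abc, abd, abe, acd, ace, ade, bcd, bce, bde, cde
  3-simplices (5): abcd, abce, abde, acde, bcde

Hence C_0 ≅ Z^5, C_1 ≅ Z^10, C_2 ≅ Z^10, C_3 ≅ Z^5.

The boundary map ∂_1: C_1 → C_0 maps an edge to its endpoints' difference, ∂[p,q] = q − p. For instance
  ∂ce = e − c.
As a 5×10 matrix over Z this has rank 4, with invariant factors (1,1,1,1).

∂_2: C_2 → C_1 sends each 2-simplex [p,q,r] to [q,r] − [p,r] + [p,q]. For instance
  ∂bcd = cd − bd + bc,
  ∂cde = de − ce + cd.
As a 10×10 matrix over Z this has rank 6, with invariant factors (1,1,1,1,1,1).

The boundary map ∂_3: C_3 → C_2 sends each 3-simplex σ to the alternating sum Σ_i (−1)^i (σ with its i-th vertex removed). For instance
  ∂bcde = cde − bde + bce − bcd,
  ∂abde = bde − ade + abe − abd.
The 10×5 boundary matrix has rank 4 and Smith normal form diag(1,1,1,1).

Computing H_k = (kernel of ∂_k) / (image of ∂_{k+1}):

  H_2: rank ker ∂_2 − rank ∂_3 = (10 − 6) − 4 = 0, and the invariant factors of ∂_3 are all 1, so H_2 ≅ 0.

(K is a triangulation of the 3-sphere S^3.)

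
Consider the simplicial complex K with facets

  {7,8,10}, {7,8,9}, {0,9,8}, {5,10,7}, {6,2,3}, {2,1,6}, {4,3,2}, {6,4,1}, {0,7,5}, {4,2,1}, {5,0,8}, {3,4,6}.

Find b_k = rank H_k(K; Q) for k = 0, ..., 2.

Fix the vertex order 0 < 1 < 2 < 3 < 4 < 5 < 6 < 7 < 8 < 9 < 10 and write every simplex with vertices in increasing order. Then dim K = 2 and the simplices of K are:

  0-simplices (11): [0], [1], [2], [3], [4], [5], [6], [7], [8], [9], [10]
  1-simplices (21): [0,5], [0,7], [0,8], [0,9], [1,2], [1,4], [1,6], [2,3], [2,4], [2,6], [3,4], [3,6], [4,6], [5,7], [5,8], [5,10], [7,8], [7,9], [7,10], [8,9], [8,10]
  2-simplices (12): [0,5,7], [0,5,8], [0,8,9], [1,2,4], [1,2,6], [1,4,6], [2,3,4], [2,3,6], [3,4,6], [5,7,10], [7,8,9], [7,8,10]

so the chain groups are C_0 ≅ Z^11, C_1 ≅ Z^21, C_2 ≅ Z^12.

∂_1: C_1 → C_0 sends each edge [p,q] (with p < q) to q − p. For instance
  ∂[5,7] = [7] − [5].
The 11×21 boundary matrix has rank 9 and Smith normal form diag(1,1,1,1,1,1,1,1,1).

∂_2: C_2 → C_1 sends each 2-simplex [p,q,r] to [q,r] − [p,r] + [p,q]. For instance
  ∂[7,8,10] = [8,10] − [7,10] + [7,8],
  ∂[1,2,4] = [2,4] − [1,4] + [1,2].
As a 21×12 matrix over Z this has rank 11, with invariant factors (1,1,1,1,1,1,1,1,1,1,1).

Computing H_k = (kernel of ∂_k) / (image of ∂_{k+1}):

  H_0: rank C_0 − rank ∂_1 = 11 − 9 = 2, and the invariant factors of ∂_1 are all 1, so H_0 = Z^2.
  H_1: rank ker ∂_1 − rank ∂_2 = (21 − 9) − 11 = 1, and the invariant factors of ∂_2 are all 1, so H_1 = Z.
  H_2: rank ker ∂_2 − rank ∂_3 = (12 − 11) − 0 = 1, and there is no ∂_3, so H_2 = Z.

As a check, the Euler characteristic is 11 − 21 + 12 = 2, which agrees with 2 − 1 + 1 = 2.
(K is a triangulation of the disjoint union of the cylinder S^1 x I and the 2-sphere S^2.)

Hence the Betti numbers are b_0 = 2, b_1 = 1, b_2 = 1.

b_0 = 2, b_1 = 1, b_2 = 1.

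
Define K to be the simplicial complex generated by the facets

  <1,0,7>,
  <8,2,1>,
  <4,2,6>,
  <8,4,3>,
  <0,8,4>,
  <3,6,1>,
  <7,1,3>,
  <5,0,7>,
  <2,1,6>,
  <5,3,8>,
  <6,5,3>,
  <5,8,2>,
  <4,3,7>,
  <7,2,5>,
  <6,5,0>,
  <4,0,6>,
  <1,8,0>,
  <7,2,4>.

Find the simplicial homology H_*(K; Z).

H_0 ≅ Z,  H_1 ≅ Z^2,  H_2 ≅ Z.

K has 9 vertices, 27 edges, 18 triangles.
rank ∂_0 = 0, rank ∂_1 = 8 ⇒ b_0 = 9 − 0 − 8 = 1; all invariant factors of ∂_1 are 1 so no torsion. So H_0 ≅ Z.
rank ∂_1 = 8, rank ∂_2 = 17 ⇒ b_1 = 27 − 8 − 17 = 2; all invariant factors of ∂_2 are 1 so no torsion. So H_1 ≅ Z^2.
rank ∂_2 = 17, rank ∂_3 = 0 ⇒ b_2 = 18 − 17 − 0 = 1. So H_2 ≅ Z.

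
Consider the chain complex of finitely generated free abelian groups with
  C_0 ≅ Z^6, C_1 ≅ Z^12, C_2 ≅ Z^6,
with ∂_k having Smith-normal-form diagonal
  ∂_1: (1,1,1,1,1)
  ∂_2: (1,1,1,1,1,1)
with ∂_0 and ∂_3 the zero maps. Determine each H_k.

H_0: b_0 = 6 − 0 − 5 = 1; torsion from ∂_1 factors > 1: none. So H_0 ≅ Z.
H_1: b_1 = 12 − 5 − 6 = 1; torsion from ∂_2 factors > 1: none. So H_1 ≅ Z.
H_2: b_2 = 6 − 6 − 0 = 0; torsion from ∂_3 factors > 1: none. So H_2 ≅ 0.

H_0 ≅ Z,  H_1 ≅ Z,  H_2 = 0.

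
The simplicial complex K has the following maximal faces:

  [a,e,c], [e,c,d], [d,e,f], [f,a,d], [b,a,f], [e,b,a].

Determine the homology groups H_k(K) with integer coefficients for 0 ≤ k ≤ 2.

We work with the vertex ordering a < b < c < d < e < f. The simplices of K, each written with vertices in increasing order, are:

  0-simplices (6): a, b, c, d, e, f
  1-simplices (12): ab, ac, ad, ae, af, be, bf, cd, ce, de, df, ef
  2-simplices (6): abe, abf, ace, adf, cde, def

giving chain groups C_0 ≅ Z^6, C_1 ≅ Z^12, C_2 ≅ Z^6.

The boundary map ∂_1: C_1 → C_0 is given by ∂[p,q] = [q] − [p].
The 6×12 boundary matrix has rank 5 and Smith normal form diag(1,1,1,1,1).

The boundary map ∂_2: C_2 → C_1 sends each 2-simplex [p,q,r] to [q,r] − [p,r] + [p,q]. For instance
  ∂adf = df − af + ad,
  ∂ace = ce − ae + ac.
The 12×6 boundary matrix has rank 6 and Smith normal form diag(1,1,1,1,1,1).

Now H_k = ker ∂_k / im ∂_{k+1}, so:

  H_0: rank C_0 − rank ∂_1 = 6 − 5 = 1, and the invariant factors of ∂_1 are all 1, so H_0 ≅ Z.
  H_1: rank ker ∂_1 − rank ∂_2 = (12 − 5) − 6 = 1, and the invariant factors of ∂_2 are all 1, so H_1 ≅ Z.
  H_2: rank ker ∂_2 − rank ∂_3 = (6 − 6) − 0 = 0, and there is no ∂_3, so H_2 ≅ 0.

H_0 ≅ Z,  H_1 ≅ Z,  H_2 = 0.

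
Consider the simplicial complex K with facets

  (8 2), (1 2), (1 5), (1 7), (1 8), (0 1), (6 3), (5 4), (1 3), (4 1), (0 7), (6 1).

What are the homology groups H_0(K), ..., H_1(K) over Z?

Take the total order 0 < 1 < 2 < 3 < 4 < 5 < 6 < 7 < 8 on the vertex set. Then K (dimension 1) consists of the simplices:

  0-simplices (9): [0], [1], [2], [3], [4], [5], [6], [7], [8]
  1-simplices (12): [0,1], [0,7], [1,2], [1,3], [1,4], [1,5], [1,6], [1,7], [1,8], [2,8], [3,6], [4,5]

giving chain groups C_0 ≅ Z^9, C_1 ≅ Z^12.

The boundary map ∂_1: C_1 → C_0 maps an edge to its endpoints' difference, ∂[p,q] = q − p. For instance
  ∂[0,7] = [7] − [0].
As a 9×12 matrix over Z this has rank 8, with invariant factors (1,1,1,1,1,1,1,1).

Reading off H_k = ker ∂_k / im ∂_{k+1}:

  H_0: rank C_0 − rank ∂_1 = 9 − 8 = 1, and the invariant factors of ∂_1 are all 1, so H_0 = Z.
  H_1: rank ker ∂_1 − rank ∂_2 = (12 − 8) − 0 = 4, and there is no ∂_2, so H_1 = Z^4.

As a check, the Euler characteristic is 9 − 12 = -3, which agrees with 1 − 4 = -3.
(K is a triangulation of a wedge of 4 circles.)

H_0 = Z,  H_1 = Z^4.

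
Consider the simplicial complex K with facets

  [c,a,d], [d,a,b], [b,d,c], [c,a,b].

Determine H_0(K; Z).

H_0 = Z.

Order the vertices as a < b < c < d. Listing each simplex with vertices in this order, K has dimension 2 with simplices:

  0-simplices (4): a, b, c, d
  1-simplices (6): ab, ac, ad, bc, bd, cd
  2-simplices (4): abc, abd, acd, bcd

so the chain groups are C_0 ≅ Z^4, C_1 ≅ Z^6, C_2 ≅ Z^4.

The boundary map ∂_1: C_1 → C_0 maps an edge to its endpoints' difference, ∂[p,q] = q − p.
As a 4×6 matrix over Z this has rank 3, with invariant factors (1,1,1).

The boundary map ∂_2: C_2 → C_1 acts by ∂[p,q,r] = [q,r] − [p,r] + [p,q]. For instance
  ∂acd = cd − ad + ac,
  ∂abd = bd − ad + ab.
The resulting 6×4 matrix has rank 3, and its Smith normal form has invariant factors (1,1,1).

Now H_k = ker ∂_k / im ∂_{k+1}, so:

  H_0: rank C_0 − rank ∂_1 = 4 − 3 = 1, and the invariant factors of ∂_1 are all 1, so H_0 ≅ Z.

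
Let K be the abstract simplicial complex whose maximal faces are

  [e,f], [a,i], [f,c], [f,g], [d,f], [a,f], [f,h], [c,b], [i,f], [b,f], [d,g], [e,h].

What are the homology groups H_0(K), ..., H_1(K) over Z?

H_0 ≅ Z,  H_1 ≅ Z^4.

Order the vertices as a < b < c < d < e < f < g < h < i. Listing each simplex with vertices in this order, K has dimension 1 with simplices:

  0-simplices (9): a, b, c, d, e, f, g, h, i
  1-simplices (12): af, ai, bc, bf, cf, df, dg, ef, eh, fg, fh, fi

Hence C_0 ≅ Z^9, C_1 ≅ Z^12.

The boundary map ∂_1: C_1 → C_0 sends each edge [p,q] (with p < q) to q − p.
The resulting 9×12 matrix has rank 8, and its Smith normal form has invariant factors (1,1,1,1,1,1,1,1).

Now H_k = ker ∂_k / im ∂_{k+1}, so:

  H_0: rank C_0 − rank ∂_1 = 9 − 8 = 1, and the invariant factors of ∂_1 are all 1, so H_0 = Z.
  H_1: rank ker ∂_1 − rank ∂_2 = (12 − 8) − 0 = 4, and there is no ∂_2, so H_1 = Z^4.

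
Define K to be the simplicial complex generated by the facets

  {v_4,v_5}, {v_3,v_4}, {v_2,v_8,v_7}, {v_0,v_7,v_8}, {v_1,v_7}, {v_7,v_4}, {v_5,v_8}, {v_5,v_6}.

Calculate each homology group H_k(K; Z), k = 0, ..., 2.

We work with the vertex ordering v_0 < v_1 < v_2 < v_3 < v_4 < v_5 < v_6 < v_7 < v_8. The simplices of K, each written with vertices in increasing order, are:

  0-simplices (9): [v_0], [v_1], [v_2], [v_3], [v_4], [v_5], [v_6], [v_7], [v_8]
  1-simplices (11): [v_0,v_7], [v_0,v_8], [v_1,v_7], [v_2,v_7], [v_2,v_8], [v_3,v_4], [v_4,v_5], [v_4,v_7], [v_5,v_6], [v_5,v_8], [v_7,v_8]
  2-simplices (2): [v_0,v_7,v_8], [v_2,v_7,v_8]

Hence C_0 ≅ Z^9, C_1 ≅ Z^11, C_2 ≅ Z^2.

Boundary ∂_1: C_1 → C_0 maps an edge to its endpoints' difference, ∂[p,q] = q − p. For instance
  ∂[v_2,v_7] = [v_7] − [v_2].
The 9×11 boundary matrix has rank 8 and Smith normal form diag(1,1,1,1,1,1,1,1).

The boundary map ∂_2: C_2 → C_1 acts by ∂[p,q,r] = [q,r] − [p,r] + [p,q]. For instance
  ∂[v_2,v_7,v_8] = [v_7,v_8] − [v_2,v_8] + [v_2,v_7],
  ∂[v_0,v_7,v_8] = [v_7,v_8] − [v_0,v_8] + [v_0,v_7].
The resulting 11×2 matrix has rank 2, and its Smith normal form has invariant factors (1,1).

From H_k ≅ ker(∂_k) / im(∂_{k+1}) we obtain:

  H_0: rank C_0 − rank ∂_1 = 9 − 8 = 1, and the invariant factors of ∂_1 are all 1, so H_0 = Z.
  H_1: rank ker ∂_1 − rank ∂_2 = (11 − 8) − 2 = 1, and the invariant factors of ∂_2 are all 1, so H_1 = Z.
  H_2: rank ker ∂_2 − rank ∂_3 = (2 − 2) − 0 = 0, and there is no ∂_3, so H_2 = 0.

As a check, the Euler characteristic is 9 − 11 + 2 = 0, which agrees with 1 − 1 + 0 = 0.

H_0 ≅ Z,  H_1 ≅ Z,  H_2 = 0.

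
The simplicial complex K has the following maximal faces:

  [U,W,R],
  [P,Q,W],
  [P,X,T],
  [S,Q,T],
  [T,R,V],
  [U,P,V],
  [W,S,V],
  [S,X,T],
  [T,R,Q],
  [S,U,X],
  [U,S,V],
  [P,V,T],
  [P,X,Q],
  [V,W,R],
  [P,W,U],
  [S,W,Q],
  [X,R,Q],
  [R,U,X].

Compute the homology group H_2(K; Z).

H_2 = 0.

K has 9 vertices, 27 edges, 18 triangles.
rank ∂_2 = 18, rank ∂_3 = 0 ⇒ b_2 = 18 − 18 − 0 = 0. So H_2 = 0.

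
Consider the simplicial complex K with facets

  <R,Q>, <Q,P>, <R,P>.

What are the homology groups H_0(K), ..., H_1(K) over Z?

Take the total order P < Q < R on the vertex set. Then K (dimension 1) consists of the simplices:

  0-simplices (3): P, Q, R
  1-simplices (3): PQ, PR, QR

Hence C_0 ≅ Z^3, C_1 ≅ Z^3.

The boundary map ∂_1: C_1 → C_0 sends each edge [p,q] (with p < q) to q − p. For instance
  ∂PQ = Q − P.
The 3×3 boundary matrix has rank 2 and Smith normal form diag(1,1).

Reading off H_k = ker ∂_k / im ∂_{k+1}:

  H_0: rank C_0 − rank ∂_1 = 3 − 2 = 1, and the invariant factors of ∂_1 are all 1, so H_0 ≅ Z.
  H_1: rank ker ∂_1 − rank ∂_2 = (3 − 2) − 0 = 1, and there is no ∂_2, so H_1 ≅ Z.

As a check, the Euler characteristic is 3 − 3 = 0, which agrees with 1 − 1 = 0.
(K is a triangulation of the circle S^1.)

H_0 = Z,  H_1 = Z.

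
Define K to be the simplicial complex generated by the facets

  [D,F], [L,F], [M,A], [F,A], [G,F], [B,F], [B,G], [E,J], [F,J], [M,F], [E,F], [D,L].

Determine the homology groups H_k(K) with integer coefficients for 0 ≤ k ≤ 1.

H_0 = Z,  H_1 = Z^4.

Take the total order A < B < D < E < F < G < J < L < M on the vertex set. Then K (dimension 1) consists of the simplices:

  0-simplices (9): A, B, D, E, F, G, J, L, M
  1-simplices (12): AF, AM, BF, BG, DF, DL, EF, EJ, FG, FJ, FL, FM

giving chain groups C_0 ≅ Z^9, C_1 ≅ Z^12.

The boundary map ∂_1: C_1 → C_0 is given by ∂[p,q] = [q] − [p].
The resulting 9×12 matrix has rank 8, and its Smith normal form has invariant factors (1,1,1,1,1,1,1,1).

Computing H_k = (kernel of ∂_k) / (image of ∂_{k+1}):

  H_0: rank C_0 − rank ∂_1 = 9 − 8 = 1, and the invariant factors of ∂_1 are all 1, so H_0 = Z.
  H_1: rank ker ∂_1 − rank ∂_2 = (12 − 8) − 0 = 4, and there is no ∂_2, so H_1 = Z^4.

As a check, the Euler characteristic is 9 − 12 = -3, which agrees with 1 − 4 = -3.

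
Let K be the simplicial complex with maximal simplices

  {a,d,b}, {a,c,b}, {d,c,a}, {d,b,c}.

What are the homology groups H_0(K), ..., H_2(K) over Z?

K has 4 vertices, 6 edges, 4 triangles.
rank ∂_0 = 0, rank ∂_1 = 3 ⇒ b_0 = 4 − 0 − 3 = 1; all invariant factors of ∂_1 are 1 so no torsion. So H_0 ≅ Z.
rank ∂_1 = 3, rank ∂_2 = 3 ⇒ b_1 = 6 − 3 − 3 = 0; all invariant factors of ∂_2 are 1 so no torsion. So H_1 ≅ 0.
rank ∂_2 = 3, rank ∂_3 = 0 ⇒ b_2 = 4 − 3 − 0 = 1. So H_2 ≅ Z.

H_0 ≅ Z,  H_1 = 0,  H_2 ≅ Z.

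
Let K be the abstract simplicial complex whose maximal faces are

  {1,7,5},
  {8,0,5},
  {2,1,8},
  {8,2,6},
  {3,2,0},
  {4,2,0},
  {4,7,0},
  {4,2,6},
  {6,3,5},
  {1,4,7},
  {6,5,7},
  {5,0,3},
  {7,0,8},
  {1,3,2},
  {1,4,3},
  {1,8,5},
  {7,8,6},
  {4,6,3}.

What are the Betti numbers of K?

b_0 = 1, b_1 = 1, b_2 = 0.

Order the vertices as 0 < 1 < 2 < 3 < 4 < 5 < 6 < 7 < 8. Listing each simplex with vertices in this order, K has dimension 2 with simplices:

  0-simplices (9): [0], [1], [2], [3], [4], [5], [6], [7], [8]
  1-simplices (27): (27 of them)
  2-simplices (18): [0,2,3], [0,2,4], [0,3,5], [0,4,7], [0,5,8], [0,7,8], [1,2,3], [1,2,8], [1,3,4], [1,4,7], [1,5,7], [1,5,8], [2,4,6], [2,6,8], [3,4,6], [3,5,6], [5,6,7], [6,7,8]

so the chain groups are C_0 ≅ Z^9, C_1 ≅ Z^27, C_2 ≅ Z^18.

∂_1: C_1 → C_0 maps an edge to its endpoints' difference, ∂[p,q] = q − p. For instance
  ∂[1,4] = [4] − [1].
The 9×27 boundary matrix has rank 8 and Smith normal form diag(1,1,1,1,1,1,1,1).

The boundary map ∂_2: C_2 → C_1 sends each 2-simplex [p,q,r] to [q,r] − [p,r] + [p,q]. For instance
  ∂[0,5,8] = [5,8] − [0,8] + [0,5],
  ∂[6,7,8] = [7,8] − [6,8] + [6,7].
The 27×18 boundary matrix has rank 18 and Smith normal form diag(1,1,1,1,1,1,1,1,1,1,1,1,1,1,1,1,1,2).

From H_k ≅ ker(∂_k) / im(∂_{k+1}) we obtain:

  H_0: rank C_0 − rank ∂_1 = 9 − 8 = 1, and the invariant factors of ∂_1 are all 1, so H_0 = Z.
  H_1: rank ker ∂_1 − rank ∂_2 = (27 − 8) − 18 = 1, and ∂_2 has invariant factor 2 > 1, so H_1 = Z ⊕ Z/2Z.
  H_2: rank ker ∂_2 − rank ∂_3 = (18 − 18) − 0 = 0, and there is no ∂_3, so H_2 = 0.

Hence the Betti numbers are b_0 = 1, b_1 = 1, b_2 = 0.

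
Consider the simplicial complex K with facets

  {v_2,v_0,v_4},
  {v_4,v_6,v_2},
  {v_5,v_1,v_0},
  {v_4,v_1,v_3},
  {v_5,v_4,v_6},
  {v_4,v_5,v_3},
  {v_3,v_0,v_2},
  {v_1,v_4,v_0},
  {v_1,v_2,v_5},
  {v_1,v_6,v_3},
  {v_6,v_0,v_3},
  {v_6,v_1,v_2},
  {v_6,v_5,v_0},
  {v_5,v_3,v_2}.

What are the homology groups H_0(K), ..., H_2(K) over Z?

Order the vertices as v_0 < v_1 < v_2 < v_3 < v_4 < v_5 < v_6. Listing each simplex with vertices in this order, K has dimension 2 with simplices:

  0-simplices (7): [v_0], [v_1], [v_2], [v_3], [v_4], [v_5], [v_6]
  1-simplices (21): (21 of them)
  2-simplices (14): (14 of them)

Hence C_0 ≅ Z^7, C_1 ≅ Z^21, C_2 ≅ Z^14.

∂_1: C_1 → C_0 sends each edge [p,q] (with p < q) to q − p.
The resulting 7×21 matrix has rank 6, and its Smith normal form has invariant factors (1,1,1,1,1,1).

Boundary ∂_2: C_2 → C_1 acts by ∂[p,q,r] = [q,r] − [p,r] + [p,q]. For instance
  ∂[v_3,v_4,v_5] = [v_4,v_5] − [v_3,v_5] + [v_3,v_4],
  ∂[v_1,v_2,v_6] = [v_2,v_6] − [v_1,v_6] + [v_1,v_2].
This gives a 21×14 integer matrix of rank 13; reducing to Smith normal form yields diagonal entries (1,1,1,1,1,1,1,1,1,1,1,1,1).

Reading off H_k = ker ∂_k / im ∂_{k+1}:

  H_0: rank C_0 − rank ∂_1 = 7 − 6 = 1, and the invariant factors of ∂_1 are all 1, so H_0 ≅ Z.
  H_1: rank ker ∂_1 − rank ∂_2 = (21 − 6) − 13 = 2, and the invariant factors of ∂_2 are all 1, so H_1 ≅ Z^2.
  H_2: rank ker ∂_2 − rank ∂_3 = (14 − 13) − 0 = 1, and there is no ∂_3, so H_2 ≅ Z.

(K is a triangulation of the torus T^2.)

H_0 = Z,  H_1 = Z^2,  H_2 = Z.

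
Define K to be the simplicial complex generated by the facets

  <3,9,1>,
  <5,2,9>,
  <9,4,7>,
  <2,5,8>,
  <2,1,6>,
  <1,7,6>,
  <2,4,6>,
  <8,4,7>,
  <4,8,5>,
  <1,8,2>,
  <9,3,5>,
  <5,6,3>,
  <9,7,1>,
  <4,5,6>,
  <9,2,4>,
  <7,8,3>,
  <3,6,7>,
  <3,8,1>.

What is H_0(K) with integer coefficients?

We work with the vertex ordering 1 < 2 < 3 < 4 < 5 < 6 < 7 < 8 < 9. The simplices of K, each written with vertices in increasing order, are:

  0-simplices (9): [1], [2], [3], [4], [5], [6], [7], [8], [9]
  1-simplices (27): (27 of them)
  2-simplices (18): [1,2,6], [1,2,8], [1,3,8], [1,3,9], [1,6,7], [1,7,9], [2,4,6], [2,4,9], [2,5,8], [2,5,9], [3,5,6], [3,5,9], [3,6,7], [3,7,8], [4,5,6], [4,5,8], [4,7,8], [4,7,9]

so the chain groups are C_0 ≅ Z^9, C_1 ≅ Z^27, C_2 ≅ Z^18.

∂_1: C_1 → C_0 is given by ∂[p,q] = [q] − [p]. For instance
  ∂[4,7] = [7] − [4].
This gives a 9×27 integer matrix of rank 8; reducing to Smith normal form yields diagonal entries (1,1,1,1,1,1,1,1).

The boundary map ∂_2: C_2 → C_1 maps a triangle to the signed sum of its edges. For instance
  ∂[3,5,6] = [5,6] − [3,6] + [3,5],
  ∂[1,3,9] = [3,9] − [1,9] + [1,3].
This gives a 27×18 integer matrix of rank 18; reducing to Smith normal form yields diagonal entries (1,1,1,1,1,1,1,1,1,1,1,1,1,1,1,1,1,2).

Now H_k = ker ∂_k / im ∂_{k+1}, so:

  H_0: rank C_0 − rank ∂_1 = 9 − 8 = 1, and the invariant factors of ∂_1 are all 1, so H_0 = Z.

(K is a triangulation of the Klein bottle.)

H_0 = Z.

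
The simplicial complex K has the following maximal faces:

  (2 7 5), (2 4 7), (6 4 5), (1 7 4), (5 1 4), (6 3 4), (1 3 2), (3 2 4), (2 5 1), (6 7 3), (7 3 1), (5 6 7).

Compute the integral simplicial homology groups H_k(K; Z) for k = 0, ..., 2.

H_0 ≅ Z,  H_1 ≅ Z/2,  H_2 = 0.

Take the total order 1 < 2 < 3 < 4 < 5 < 6 < 7 on the vertex set. Then K (dimension 2) consists of the simplices:

  0-simplices (7): [1], [2], [3], [4], [5], [6], [7]
  1-simplices (18): [1,2], [1,3], [1,4], [1,5], [1,7], [2,3], [2,4], [2,5], [2,7], [3,4], [3,6], [3,7], [4,5], [4,6], [4,7], [5,6], [5,7], [6,7]
  2-simplices (12): [1,2,3], [1,2,5], [1,3,7], [1,4,5], [1,4,7], [2,3,4], [2,4,7], [2,5,7], [3,4,6], [3,6,7], [4,5,6], [5,6,7]

so the chain groups are C_0 ≅ Z^7, C_1 ≅ Z^18, C_2 ≅ Z^12.

Boundary ∂_1: C_1 → C_0 maps an edge to its endpoints' difference, ∂[p,q] = q − p. For instance
  ∂[4,7] = [7] − [4].
The 7×18 boundary matrix has rank 6 and Smith normal form diag(1,1,1,1,1,1).

The boundary map ∂_2: C_2 → C_1 sends each 2-simplex [p,q,r] to [q,r] − [p,r] + [p,q]. For instance
  ∂[2,4,7] = [4,7] − [2,7] + [2,4],
  ∂[4,5,6] = [5,6] − [4,6] + [4,5].
The resulting 18×12 matrix has rank 12, and its Smith normal form has invariant factors (1,1,1,1,1,1,1,1,1,1,1,2).

Computing H_k = (kernel of ∂_k) / (image of ∂_{k+1}):

  H_0: rank C_0 − rank ∂_1 = 7 − 6 = 1, and the invariant factors of ∂_1 are all 1, so H_0 ≅ Z.
  H_1: rank ker ∂_1 − rank ∂_2 = (18 − 6) − 12 = 0, and ∂_2 has invariant factor 2 > 1, so H_1 ≅ Z/2.
  H_2: rank ker ∂_2 − rank ∂_3 = (12 − 12) − 0 = 0, and there is no ∂_3, so H_2 ≅ 0.

(K is a triangulation of the real projective plane RP^2.)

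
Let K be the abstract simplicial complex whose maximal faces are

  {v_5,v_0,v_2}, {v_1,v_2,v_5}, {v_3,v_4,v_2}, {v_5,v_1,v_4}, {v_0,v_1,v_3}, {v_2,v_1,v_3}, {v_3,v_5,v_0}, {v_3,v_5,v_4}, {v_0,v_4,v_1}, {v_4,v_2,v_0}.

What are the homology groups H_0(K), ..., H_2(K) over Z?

H_0 ≅ Z,  H_1 ≅ Z/2,  H_2 = 0.

K has 6 vertices, 15 edges, 10 triangles.
rank ∂_0 = 0, rank ∂_1 = 5 ⇒ b_0 = 6 − 0 − 5 = 1; all invariant factors of ∂_1 are 1 so no torsion. So H_0 = Z.
rank ∂_1 = 5, rank ∂_2 = 10 ⇒ b_1 = 15 − 5 − 10 = 0; ∂_2 has invariant factor(s) [2] giving torsion. So H_1 = Z/2.
rank ∂_2 = 10, rank ∂_3 = 0 ⇒ b_2 = 10 − 10 − 0 = 0. So H_2 = 0.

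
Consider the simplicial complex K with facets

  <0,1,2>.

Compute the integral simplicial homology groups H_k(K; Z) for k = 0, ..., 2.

Take the total order 0 < 1 < 2 on the vertex set. Then K (dimension 2) consists of the simplices:

  0-simplices (3): [0], [1], [2]
  1-simplices (3): [0,1], [0,2], [1,2]
  2-simplices (1): [0,1,2]

so the chain groups are C_0 ≅ Z^3, C_1 ≅ Z^3, C_2 ≅ Z^1.

The boundary map ∂_1: C_1 → C_0 is given by ∂[p,q] = [q] − [p]. For instance
  ∂[0,2] = [2] − [0].
The resulting 3×3 matrix has rank 2, and its Smith normal form has invariant factors (1,1).

∂_2: C_2 → C_1 acts by ∂[p,q,r] = [q,r] − [p,r] + [p,q]. For instance
  ∂[0,1,2] = [1,2] − [0,2] + [0,1].
As a 3×1 matrix over Z this has rank 1, with invariant factors (1).

From H_k ≅ ker(∂_k) / im(∂_{k+1}) we obtain:

  H_0: rank C_0 − rank ∂_1 = 3 − 2 = 1, and the invariant factors of ∂_1 are all 1, so H_0 = Z.
  H_1: rank ker ∂_1 − rank ∂_2 = (3 − 2) − 1 = 0, and the invariant factors of ∂_2 are all 1, so H_1 = 0.
  H_2: rank ker ∂_2 − rank ∂_3 = (1 − 1) − 0 = 0, and there is no ∂_3, so H_2 = 0.

H_0 ≅ Z,  H_1 = 0,  H_2 = 0.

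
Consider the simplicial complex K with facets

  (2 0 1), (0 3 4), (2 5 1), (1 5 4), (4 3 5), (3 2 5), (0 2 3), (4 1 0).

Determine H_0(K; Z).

H_0 ≅ Z.

K has 6 vertices, 12 edges, 8 triangles.
rank ∂_0 = 0, rank ∂_1 = 5 ⇒ b_0 = 6 − 0 − 5 = 1; all invariant factors of ∂_1 are 1 so no torsion. So H_0 ≅ Z.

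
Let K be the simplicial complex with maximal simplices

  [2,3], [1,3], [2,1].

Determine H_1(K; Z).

H_1 = Z.

We work with the vertex ordering 1 < 2 < 3. The simplices of K, each written with vertices in increasing order, are:

  0-simplices (3): [1], [2], [3]
  1-simplices (3): [1,2], [1,3], [2,3]

giving chain groups C_0 ≅ Z^3, C_1 ≅ Z^3.

∂_1: C_1 → C_0 is given by ∂[p,q] = [q] − [p]. For instance
  ∂[1,3] = [3] − [1].
The 3×3 boundary matrix has rank 2 and Smith normal form diag(1,1).

Computing H_k = (kernel of ∂_k) / (image of ∂_{k+1}):

  H_1: rank ker ∂_1 − rank ∂_2 = (3 − 2) − 0 = 1, and there is no ∂_2, so H_1 = Z.

(K is a triangulation of the circle S^1.)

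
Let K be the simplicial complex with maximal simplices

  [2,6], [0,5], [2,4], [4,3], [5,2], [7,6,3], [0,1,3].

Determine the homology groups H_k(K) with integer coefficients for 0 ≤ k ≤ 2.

Order the vertices as 0 < 1 < 2 < 3 < 4 < 5 < 6 < 7. Listing each simplex with vertices in this order, K has dimension 2 with simplices:

  0-simplices (8): [0], [1], [2], [3], [4], [5], [6], [7]
  1-simplices (11): [0,1], [0,3], [0,5], [1,3], [2,4], [2,5], [2,6], [3,4], [3,6], [3,7], [6,7]
  2-simplices (2): [0,1,3], [3,6,7]

Hence C_0 ≅ Z^8, C_1 ≅ Z^11, C_2 ≅ Z^2.

∂_1: C_1 → C_0 maps an edge to its endpoints' difference, ∂[p,q] = q − p.
This gives a 8×11 integer matrix of rank 7; reducing to Smith normal form yields diagonal entries (1,1,1,1,1,1,1).

∂_2: C_2 → C_1 acts by ∂[p,q,r] = [q,r] − [p,r] + [p,q]. For instance
  ∂[0,1,3] = [1,3] − [0,3] + [0,1],
  ∂[3,6,7] = [6,7] − [3,7] + [3,6].
The resulting 11×2 matrix has rank 2, and its Smith normal form has invariant factors (1,1).

Now H_k = ker ∂_k / im ∂_{k+1}, so:

  H_0: rank C_0 − rank ∂_1 = 8 − 7 = 1, and the invariant factors of ∂_1 are all 1, so H_0 = Z.
  H_1: rank ker ∂_1 − rank ∂_2 = (11 − 7) − 2 = 2, and the invariant factors of ∂_2 are all 1, so H_1 = Z^2.
  H_2: rank ker ∂_2 − rank ∂_3 = (2 − 2) − 0 = 0, and there is no ∂_3, so H_2 = 0.

H_0 = Z,  H_1 = Z^2,  H_2 = 0.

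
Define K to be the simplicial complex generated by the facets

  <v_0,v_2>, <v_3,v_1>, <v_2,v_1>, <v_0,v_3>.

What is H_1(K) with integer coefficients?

H_1 ≅ Z.

Order the vertices as v_0 < v_1 < v_2 < v_3. Listing each simplex with vertices in this order, K has dimension 1 with simplices:

  0-simplices (4): [v_0], [v_1], [v_2], [v_3]
  1-simplices (4): [v_0,v_2], [v_0,v_3], [v_1,v_2], [v_1,v_3]

so the chain groups are C_0 ≅ Z^4, C_1 ≅ Z^4.

Boundary ∂_1: C_1 → C_0 is given by ∂[p,q] = [q] − [p].
The resulting 4×4 matrix has rank 3, and its Smith normal form has invariant factors (1,1,1).

Computing H_k = (kernel of ∂_k) / (image of ∂_{k+1}):

  H_1: rank ker ∂_1 − rank ∂_2 = (4 − 3) − 0 = 1, and there is no ∂_2, so H_1 = Z.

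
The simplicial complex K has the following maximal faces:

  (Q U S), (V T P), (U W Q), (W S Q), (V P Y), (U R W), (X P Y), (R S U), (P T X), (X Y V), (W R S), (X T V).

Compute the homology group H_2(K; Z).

Fix the vertex order P < Q < R < S < T < U < V < W < X < Y and write every simplex with vertices in increasing order. Then dim K = 2 and the simplices of K are:

  0-simplices (10): P, Q, R, S, T, U, V, W, X, Y
  1-simplices (18): PT, PV, PX, PY, QS, QU, QW, RS, RU, RW, SU, SW, TV, TX, UW, VX, VY, XY
  2-simplices (12): PTV, PTX, PVY, PXY, QSU, QSW, QUW, RSU, RSW, RUW, TVX, VXY

giving chain groups C_0 ≅ Z^10, C_1 ≅ Z^18, C_2 ≅ Z^12.

∂_1: C_1 → C_0 sends each edge [p,q] (with p < q) to q − p.
As a 10×18 matrix over Z this has rank 8, with invariant factors (1,1,1,1,1,1,1,1).

The boundary map ∂_2: C_2 → C_1 acts by ∂[p,q,r] = [q,r] − [p,r] + [p,q]. For instance
  ∂QSU = SU − QU + QS,
  ∂PXY = XY − PY + PX.
This gives a 18×12 integer matrix of rank 10; reducing to Smith normal form yields diagonal entries (1,1,1,1,1,1,1,1,1,1).

Now H_k = ker ∂_k / im ∂_{k+1}, so:

  H_2: rank ker ∂_2 − rank ∂_3 = (12 − 10) − 0 = 2, and there is no ∂_3, so H_2 ≅ Z^2.

H_2 = Z^2.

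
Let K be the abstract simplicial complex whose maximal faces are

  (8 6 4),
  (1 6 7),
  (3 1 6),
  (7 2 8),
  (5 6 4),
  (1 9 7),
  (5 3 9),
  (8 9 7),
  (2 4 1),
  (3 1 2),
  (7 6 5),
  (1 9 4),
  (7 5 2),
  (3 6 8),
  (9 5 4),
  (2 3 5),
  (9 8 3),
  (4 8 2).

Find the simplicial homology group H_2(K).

K has 9 vertices, 27 edges, 18 triangles.
rank ∂_2 = 17, rank ∂_3 = 0 ⇒ b_2 = 18 − 17 − 0 = 1. So H_2 ≅ Z.

H_2 ≅ Z.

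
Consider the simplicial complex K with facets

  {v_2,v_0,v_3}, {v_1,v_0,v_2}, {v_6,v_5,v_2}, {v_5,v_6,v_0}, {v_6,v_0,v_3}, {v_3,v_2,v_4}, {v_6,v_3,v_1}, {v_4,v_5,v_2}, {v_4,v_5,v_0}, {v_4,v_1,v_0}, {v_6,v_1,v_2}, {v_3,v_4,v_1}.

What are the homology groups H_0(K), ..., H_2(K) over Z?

H_0 = Z,  H_1 = Z/2,  H_2 = 0.

We work with the vertex ordering v_0 < v_1 < v_2 < v_3 < v_4 < v_5 < v_6. The simplices of K, each written with vertices in increasing order, are:

  0-simplices (7): [v_0], [v_1], [v_2], [v_3], [v_4], [v_5], [v_6]
  1-simplices (18): (18 of them)
  2-simplices (12): (12 of them)

giving chain groups C_0 ≅ Z^7, C_1 ≅ Z^18, C_2 ≅ Z^12.

∂_1: C_1 → C_0 sends each edge [p,q] (with p < q) to q − p. For instance
  ∂[v_5,v_6] = [v_6] − [v_5].
The resulting 7×18 matrix has rank 6, and its Smith normal form has invariant factors (1,1,1,1,1,1).

∂_2: C_2 → C_1 sends each 2-simplex [p,q,r] to [q,r] − [p,r] + [p,q]. For instance
  ∂[v_0,v_5,v_6] = [v_5,v_6] − [v_0,v_6] + [v_0,v_5],
  ∂[v_1,v_3,v_4] = [v_3,v_4] − [v_1,v_4] + [v_1,v_3].
The 18×12 boundary matrix has rank 12 and Smith normal form diag(1,1,1,1,1,1,1,1,1,1,1,2).

Now H_k = ker ∂_k / im ∂_{k+1}, so:

  H_0: rank C_0 − rank ∂_1 = 7 − 6 = 1, and the invariant factors of ∂_1 are all 1, so H_0 = Z.
  H_1: rank ker ∂_1 − rank ∂_2 = (18 − 6) − 12 = 0, and ∂_2 has invariant factor 2 > 1, so H_1 = Z/2.
  H_2: rank ker ∂_2 − rank ∂_3 = (12 − 12) − 0 = 0, and there is no ∂_3, so H_2 = 0.

(K is a triangulation of the real projective plane RP^2.)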